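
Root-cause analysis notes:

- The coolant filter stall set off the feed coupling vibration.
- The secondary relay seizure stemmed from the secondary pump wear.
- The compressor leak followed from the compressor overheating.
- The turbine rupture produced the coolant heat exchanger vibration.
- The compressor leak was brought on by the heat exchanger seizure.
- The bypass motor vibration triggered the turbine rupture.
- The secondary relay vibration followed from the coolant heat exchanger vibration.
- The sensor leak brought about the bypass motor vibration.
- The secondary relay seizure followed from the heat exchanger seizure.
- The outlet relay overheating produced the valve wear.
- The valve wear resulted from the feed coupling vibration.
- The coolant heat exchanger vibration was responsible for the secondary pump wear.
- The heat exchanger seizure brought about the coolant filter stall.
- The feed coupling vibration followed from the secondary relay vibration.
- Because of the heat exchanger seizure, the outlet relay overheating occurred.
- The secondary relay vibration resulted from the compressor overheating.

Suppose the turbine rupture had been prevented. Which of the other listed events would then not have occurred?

the coolant heat exchanger vibration, the secondary pump wear

Downstream of the turbine rupture: the coolant heat exchanger vibration, the secondary pump wear, the secondary relay seizure, the secondary relay vibration, the feed coupling vibration, the valve wear.
Of those, still caused via another path: the secondary relay seizure, the secondary relay vibration, the feed coupling vibration, the valve wear.
The remainder have no surviving cause.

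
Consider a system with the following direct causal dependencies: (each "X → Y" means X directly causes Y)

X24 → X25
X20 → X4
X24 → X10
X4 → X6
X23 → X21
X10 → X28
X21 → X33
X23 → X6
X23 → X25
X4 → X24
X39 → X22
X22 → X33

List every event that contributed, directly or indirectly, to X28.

Immediate cause of X28: X10.
Further upstream: X20, X4, X24.

X10, X20, X24, X4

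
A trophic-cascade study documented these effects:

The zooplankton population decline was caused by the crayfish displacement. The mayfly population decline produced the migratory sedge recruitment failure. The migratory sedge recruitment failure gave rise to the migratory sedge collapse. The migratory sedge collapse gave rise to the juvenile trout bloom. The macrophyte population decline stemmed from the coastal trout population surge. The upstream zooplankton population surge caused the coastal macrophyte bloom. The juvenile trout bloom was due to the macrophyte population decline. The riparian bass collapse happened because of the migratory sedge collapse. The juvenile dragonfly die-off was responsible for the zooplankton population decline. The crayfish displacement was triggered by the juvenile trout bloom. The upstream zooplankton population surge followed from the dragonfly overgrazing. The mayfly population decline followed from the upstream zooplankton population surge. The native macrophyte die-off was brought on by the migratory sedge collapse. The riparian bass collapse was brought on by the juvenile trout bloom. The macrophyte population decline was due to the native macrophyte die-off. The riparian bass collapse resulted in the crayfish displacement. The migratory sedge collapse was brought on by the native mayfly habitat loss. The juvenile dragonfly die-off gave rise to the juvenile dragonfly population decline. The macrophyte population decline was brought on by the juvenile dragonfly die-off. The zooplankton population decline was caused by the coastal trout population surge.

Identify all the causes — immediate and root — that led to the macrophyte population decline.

the coastal trout population surge, the dragonfly overgrazing, the juvenile dragonfly die-off, the mayfly population decline, the migratory sedge collapse, the migratory sedge recruitment failure, the native macrophyte die-off, the native mayfly habitat loss, the upstream zooplankton population surge

Immediate causes of the macrophyte population decline: the juvenile dragonfly die-off, the coastal trout population surge, the native macrophyte die-off.
Further upstream: the dragonfly overgrazing, the native mayfly habitat loss, the upstream zooplankton population surge, the mayfly population decline, the migratory sedge recruitment failure, the migratory sedge collapse.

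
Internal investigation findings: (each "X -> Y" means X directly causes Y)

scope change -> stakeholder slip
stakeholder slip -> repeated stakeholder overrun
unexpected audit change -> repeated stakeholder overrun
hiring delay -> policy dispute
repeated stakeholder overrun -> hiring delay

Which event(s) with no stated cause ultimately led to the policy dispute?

Tracing upstream from the policy dispute: the policy dispute ← the hiring delay ← the repeated stakeholder overrun ← the stakeholder slip ← the scope change.
A separate upstream branch: the policy dispute ← the hiring delay ← the repeated stakeholder overrun ← the unexpected audit change.
Each of those chain origins has no stated cause.

the scope change, the unexpected audit change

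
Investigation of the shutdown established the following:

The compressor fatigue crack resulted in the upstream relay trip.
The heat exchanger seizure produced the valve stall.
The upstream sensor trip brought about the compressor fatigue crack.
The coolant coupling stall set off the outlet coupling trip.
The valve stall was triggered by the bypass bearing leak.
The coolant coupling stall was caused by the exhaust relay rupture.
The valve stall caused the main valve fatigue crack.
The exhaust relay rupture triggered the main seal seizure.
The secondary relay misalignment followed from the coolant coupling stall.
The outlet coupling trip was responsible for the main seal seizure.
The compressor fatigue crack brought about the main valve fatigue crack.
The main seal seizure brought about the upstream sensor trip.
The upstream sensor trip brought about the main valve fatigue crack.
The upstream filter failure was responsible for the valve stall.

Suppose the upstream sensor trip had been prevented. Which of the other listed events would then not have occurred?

the compressor fatigue crack, the upstream relay trip

Downstream of the upstream sensor trip: the compressor fatigue crack, the upstream relay trip, the main valve fatigue crack.
Of those, still caused via another path: the main valve fatigue crack.
The remainder have no surviving cause.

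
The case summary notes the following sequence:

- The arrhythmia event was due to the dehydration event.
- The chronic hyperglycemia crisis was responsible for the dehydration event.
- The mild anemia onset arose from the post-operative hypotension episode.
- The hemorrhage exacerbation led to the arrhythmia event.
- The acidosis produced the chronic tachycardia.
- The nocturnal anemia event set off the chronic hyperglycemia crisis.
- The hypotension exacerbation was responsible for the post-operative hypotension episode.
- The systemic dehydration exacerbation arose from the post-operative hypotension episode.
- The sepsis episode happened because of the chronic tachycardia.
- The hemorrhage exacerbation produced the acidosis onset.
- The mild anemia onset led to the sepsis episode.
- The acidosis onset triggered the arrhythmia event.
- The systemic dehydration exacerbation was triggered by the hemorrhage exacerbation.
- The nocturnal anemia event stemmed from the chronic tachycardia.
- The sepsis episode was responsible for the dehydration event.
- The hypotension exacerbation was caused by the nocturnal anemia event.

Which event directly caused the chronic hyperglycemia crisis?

the nocturnal anemia event

Upstream contributors include the acidosis, the chronic tachycardia, but only the nocturnal anemia event feeds directly into the chronic hyperglycemia crisis.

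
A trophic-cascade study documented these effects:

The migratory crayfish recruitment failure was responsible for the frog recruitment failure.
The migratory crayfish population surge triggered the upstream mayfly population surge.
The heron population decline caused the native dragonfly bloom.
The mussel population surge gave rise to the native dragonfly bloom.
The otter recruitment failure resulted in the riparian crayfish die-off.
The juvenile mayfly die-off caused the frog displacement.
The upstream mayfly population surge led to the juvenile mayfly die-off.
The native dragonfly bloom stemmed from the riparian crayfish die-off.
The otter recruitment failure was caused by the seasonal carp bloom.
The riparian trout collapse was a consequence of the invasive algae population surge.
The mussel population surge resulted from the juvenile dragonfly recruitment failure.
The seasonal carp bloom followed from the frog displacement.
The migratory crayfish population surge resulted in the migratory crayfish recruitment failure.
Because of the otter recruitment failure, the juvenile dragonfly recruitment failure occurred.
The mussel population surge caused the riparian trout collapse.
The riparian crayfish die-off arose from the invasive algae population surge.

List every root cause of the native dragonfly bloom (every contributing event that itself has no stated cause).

the heron population decline, the invasive algae population surge, the migratory crayfish population surge

Tracing upstream from the native dragonfly bloom: the native dragonfly bloom ← the riparian crayfish die-off ← the otter recruitment failure ← the seasonal carp bloom ← the frog displacement ← the juvenile mayfly die-off ← the upstream mayfly population surge ← the migratory crayfish population surge.
A separate upstream branch: the native dragonfly bloom ← the heron population decline.
A separate upstream branch: the native dragonfly bloom ← the riparian crayfish die-off ← the invasive algae population surge.
Each of those chain origins has no stated cause.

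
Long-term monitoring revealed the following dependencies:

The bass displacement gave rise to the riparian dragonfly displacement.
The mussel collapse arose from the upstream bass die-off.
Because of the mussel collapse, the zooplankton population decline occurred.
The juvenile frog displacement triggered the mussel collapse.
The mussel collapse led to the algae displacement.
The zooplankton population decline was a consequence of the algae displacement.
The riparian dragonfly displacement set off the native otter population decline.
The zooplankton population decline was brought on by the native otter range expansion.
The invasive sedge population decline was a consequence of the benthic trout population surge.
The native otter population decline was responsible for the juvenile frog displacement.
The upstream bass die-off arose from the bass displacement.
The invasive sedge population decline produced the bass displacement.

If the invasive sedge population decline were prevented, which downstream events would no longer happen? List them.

Downstream of the invasive sedge population decline: the bass displacement, the riparian dragonfly displacement, the native otter population decline, the juvenile frog displacement, the upstream bass die-off, the mussel collapse, the algae displacement, the zooplankton population decline.
Of those, still caused via another path: the zooplankton population decline.
The remainder have no surviving cause.

the algae displacement, the bass displacement, the juvenile frog displacement, the mussel collapse, the native otter population decline, the riparian dragonfly displacement, the upstream bass die-off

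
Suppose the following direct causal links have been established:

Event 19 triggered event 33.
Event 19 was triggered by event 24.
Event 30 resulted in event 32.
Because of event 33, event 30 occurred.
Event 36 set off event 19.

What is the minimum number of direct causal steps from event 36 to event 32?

Shortest chain: event 36 → event 19 → event 33 → event 30 → event 32.

4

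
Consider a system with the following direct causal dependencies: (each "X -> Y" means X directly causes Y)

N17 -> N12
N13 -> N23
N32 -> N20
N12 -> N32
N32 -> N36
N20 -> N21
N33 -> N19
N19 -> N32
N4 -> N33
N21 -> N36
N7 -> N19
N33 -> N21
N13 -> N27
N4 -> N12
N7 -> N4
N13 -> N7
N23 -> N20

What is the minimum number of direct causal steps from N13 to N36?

Shortest chain: N13 → N7 → N19 → N32 → N36.

4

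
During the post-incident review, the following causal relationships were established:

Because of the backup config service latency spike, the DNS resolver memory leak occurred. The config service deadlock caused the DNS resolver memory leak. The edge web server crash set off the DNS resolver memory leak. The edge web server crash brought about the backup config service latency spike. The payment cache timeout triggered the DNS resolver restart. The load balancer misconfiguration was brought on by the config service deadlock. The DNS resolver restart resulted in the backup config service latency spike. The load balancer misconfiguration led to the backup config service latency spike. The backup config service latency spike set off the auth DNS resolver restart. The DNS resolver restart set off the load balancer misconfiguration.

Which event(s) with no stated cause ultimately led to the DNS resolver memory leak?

the config service deadlock, the edge web server crash, the payment cache timeout

Tracing upstream from the DNS resolver memory leak: the DNS resolver memory leak ← the config service deadlock.
A separate upstream branch: the DNS resolver memory leak ← the backup config service latency spike ← the DNS resolver restart ← the payment cache timeout.
A separate upstream branch: the DNS resolver memory leak ← the edge web server crash.
Each of those chain origins has no stated cause.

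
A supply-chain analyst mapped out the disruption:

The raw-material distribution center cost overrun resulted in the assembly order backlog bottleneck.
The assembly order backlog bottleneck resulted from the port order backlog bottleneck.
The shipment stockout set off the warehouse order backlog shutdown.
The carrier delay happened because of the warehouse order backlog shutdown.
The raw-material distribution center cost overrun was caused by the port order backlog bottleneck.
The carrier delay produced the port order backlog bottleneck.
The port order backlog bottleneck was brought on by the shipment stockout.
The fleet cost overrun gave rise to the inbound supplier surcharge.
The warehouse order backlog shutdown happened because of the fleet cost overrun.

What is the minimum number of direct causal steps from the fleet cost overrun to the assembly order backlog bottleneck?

4

Shortest chain: the fleet cost overrun → the warehouse order backlog shutdown → the carrier delay → the port order backlog bottleneck → the assembly order backlog bottleneck.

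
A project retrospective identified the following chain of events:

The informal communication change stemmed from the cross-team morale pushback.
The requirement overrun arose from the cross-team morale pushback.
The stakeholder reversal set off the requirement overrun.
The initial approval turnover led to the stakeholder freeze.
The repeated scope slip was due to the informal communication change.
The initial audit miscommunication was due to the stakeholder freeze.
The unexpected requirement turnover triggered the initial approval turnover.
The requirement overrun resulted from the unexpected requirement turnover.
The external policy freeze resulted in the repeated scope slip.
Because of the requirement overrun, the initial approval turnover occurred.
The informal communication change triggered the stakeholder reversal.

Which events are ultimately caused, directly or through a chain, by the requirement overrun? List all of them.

the initial approval turnover, the initial audit miscommunication, the stakeholder freeze

Direct effects: the initial approval turnover.
2 steps out: the stakeholder freeze.
3 steps out: the initial audit miscommunication.
Not reachable from it: the cross-team morale pushback, the informal communication change, the stakeholder reversal, the unexpected requirement turnover, the external policy freeze, the repeated scope slip.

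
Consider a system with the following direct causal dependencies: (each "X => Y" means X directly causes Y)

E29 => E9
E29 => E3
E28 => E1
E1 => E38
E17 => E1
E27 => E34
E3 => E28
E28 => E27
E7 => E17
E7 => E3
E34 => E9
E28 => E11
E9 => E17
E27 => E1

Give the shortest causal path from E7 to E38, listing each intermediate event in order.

E7 → E17
E17 → E1
E1 → E38
Length: 3 steps.

E7 → E17 → E1 → E38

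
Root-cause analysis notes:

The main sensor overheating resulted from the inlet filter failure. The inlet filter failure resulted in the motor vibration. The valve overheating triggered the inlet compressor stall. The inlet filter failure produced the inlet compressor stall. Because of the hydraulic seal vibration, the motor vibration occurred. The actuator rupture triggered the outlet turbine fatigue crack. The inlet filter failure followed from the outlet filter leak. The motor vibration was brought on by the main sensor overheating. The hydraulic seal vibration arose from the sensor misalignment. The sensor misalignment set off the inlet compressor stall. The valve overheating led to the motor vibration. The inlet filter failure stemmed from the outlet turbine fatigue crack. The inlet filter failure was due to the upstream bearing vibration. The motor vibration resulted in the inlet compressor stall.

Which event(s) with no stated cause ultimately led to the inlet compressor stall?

Tracing upstream from the inlet compressor stall: the inlet compressor stall ← the sensor misalignment.
A separate upstream branch: the inlet compressor stall ← the inlet filter failure ← the outlet turbine fatigue crack ← the actuator rupture.
A separate upstream branch: the inlet compressor stall ← the valve overheating.
A separate upstream branch: the inlet compressor stall ← the inlet filter failure ← the outlet filter leak.
A separate upstream branch: the inlet compressor stall ← the inlet filter failure ← the upstream bearing vibration.
Each of those chain origins has no stated cause.

the actuator rupture, the outlet filter leak, the sensor misalignment, the upstream bearing vibration, the valve overheating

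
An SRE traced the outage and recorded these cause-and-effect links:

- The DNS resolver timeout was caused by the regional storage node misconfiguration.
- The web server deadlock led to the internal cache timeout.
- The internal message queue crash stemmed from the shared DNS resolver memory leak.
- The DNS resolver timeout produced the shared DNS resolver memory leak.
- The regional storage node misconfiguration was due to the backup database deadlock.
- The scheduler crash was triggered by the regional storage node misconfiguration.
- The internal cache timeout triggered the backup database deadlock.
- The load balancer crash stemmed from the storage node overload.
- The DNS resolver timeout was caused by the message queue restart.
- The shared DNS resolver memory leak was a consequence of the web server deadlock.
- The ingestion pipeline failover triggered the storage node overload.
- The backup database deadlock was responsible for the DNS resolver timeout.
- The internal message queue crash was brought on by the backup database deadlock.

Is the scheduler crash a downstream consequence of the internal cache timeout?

There is a causal chain: the internal cache timeout → the backup database deadlock → the regional storage node misconfiguration → the scheduler crash.

Yes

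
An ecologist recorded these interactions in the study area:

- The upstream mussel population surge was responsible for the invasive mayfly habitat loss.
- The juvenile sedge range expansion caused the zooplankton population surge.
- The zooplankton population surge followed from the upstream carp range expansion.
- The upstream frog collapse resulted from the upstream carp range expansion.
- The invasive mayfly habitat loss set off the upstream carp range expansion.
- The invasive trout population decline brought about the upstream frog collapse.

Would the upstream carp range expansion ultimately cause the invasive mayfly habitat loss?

The upstream carp range expansion leads to the upstream frog collapse, the zooplankton population surge; the invasive mayfly habitat loss is not among them.

No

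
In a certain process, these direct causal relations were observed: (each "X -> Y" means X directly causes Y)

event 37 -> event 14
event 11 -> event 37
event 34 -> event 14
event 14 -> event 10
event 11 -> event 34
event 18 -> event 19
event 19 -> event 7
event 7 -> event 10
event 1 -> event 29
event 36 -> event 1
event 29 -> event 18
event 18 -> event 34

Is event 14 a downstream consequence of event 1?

Yes

There is a causal chain: event 1 → event 29 → event 18 → event 34 → event 14.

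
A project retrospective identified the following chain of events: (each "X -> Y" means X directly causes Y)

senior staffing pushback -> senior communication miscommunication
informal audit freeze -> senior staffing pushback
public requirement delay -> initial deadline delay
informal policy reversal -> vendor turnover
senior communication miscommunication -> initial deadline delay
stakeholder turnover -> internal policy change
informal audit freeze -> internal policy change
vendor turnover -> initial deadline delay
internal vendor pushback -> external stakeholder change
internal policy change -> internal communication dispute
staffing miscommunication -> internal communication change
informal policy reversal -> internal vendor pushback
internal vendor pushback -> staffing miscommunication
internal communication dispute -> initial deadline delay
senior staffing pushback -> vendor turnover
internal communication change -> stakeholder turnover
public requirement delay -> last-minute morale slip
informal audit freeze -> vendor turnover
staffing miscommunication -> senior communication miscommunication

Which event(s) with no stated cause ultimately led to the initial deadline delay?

the informal audit freeze, the informal policy reversal, the public requirement delay

Tracing upstream from the initial deadline delay: the initial deadline delay ← the vendor turnover ← the informal policy reversal.
A separate upstream branch: the initial deadline delay ← the public requirement delay.
A separate upstream branch: the initial deadline delay ← the vendor turnover ← the informal audit freeze.
Each of those chain origins has no stated cause.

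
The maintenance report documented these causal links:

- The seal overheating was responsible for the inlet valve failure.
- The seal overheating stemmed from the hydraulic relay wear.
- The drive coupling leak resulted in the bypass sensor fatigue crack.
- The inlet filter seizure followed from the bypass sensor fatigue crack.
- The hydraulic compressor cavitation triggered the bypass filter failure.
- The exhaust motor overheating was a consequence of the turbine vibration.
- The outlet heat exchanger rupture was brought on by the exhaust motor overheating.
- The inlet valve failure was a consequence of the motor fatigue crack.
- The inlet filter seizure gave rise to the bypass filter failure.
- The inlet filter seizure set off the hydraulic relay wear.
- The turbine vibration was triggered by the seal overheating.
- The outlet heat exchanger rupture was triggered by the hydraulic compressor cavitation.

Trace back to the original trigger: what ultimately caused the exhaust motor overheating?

the drive coupling leak

Tracing upstream from the exhaust motor overheating: the exhaust motor overheating ← the turbine vibration ← the seal overheating ← the hydraulic relay wear ← the inlet filter seizure ← the bypass sensor fatigue crack ← the drive coupling leak.
The drive coupling leak has no stated cause, so it is the root.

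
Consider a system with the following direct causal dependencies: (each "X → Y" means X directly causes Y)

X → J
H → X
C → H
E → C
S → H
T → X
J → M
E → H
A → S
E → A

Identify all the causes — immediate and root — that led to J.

Immediate cause of J: X.
Further upstream: E, C, A, S, H, T.

A, C, E, H, S, T, X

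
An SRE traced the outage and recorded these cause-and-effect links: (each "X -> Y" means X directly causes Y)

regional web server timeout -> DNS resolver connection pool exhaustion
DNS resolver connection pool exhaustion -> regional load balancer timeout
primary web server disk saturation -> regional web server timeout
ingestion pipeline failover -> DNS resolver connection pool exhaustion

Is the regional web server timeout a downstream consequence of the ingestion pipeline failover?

The ingestion pipeline failover leads to the DNS resolver connection pool exhaustion, the regional load balancer timeout; the regional web server timeout is not among them.

No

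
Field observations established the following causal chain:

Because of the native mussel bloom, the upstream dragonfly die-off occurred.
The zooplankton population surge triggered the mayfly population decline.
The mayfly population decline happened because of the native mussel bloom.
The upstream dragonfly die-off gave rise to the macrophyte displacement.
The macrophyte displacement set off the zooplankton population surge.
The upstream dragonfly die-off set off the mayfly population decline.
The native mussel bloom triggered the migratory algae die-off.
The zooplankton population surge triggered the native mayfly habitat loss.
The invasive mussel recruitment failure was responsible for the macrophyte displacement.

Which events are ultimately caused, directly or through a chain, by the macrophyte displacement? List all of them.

Direct effects: the zooplankton population surge.
2 steps out: the mayfly population decline, the native mayfly habitat loss.
Not reachable from it: the native mussel bloom, the upstream dragonfly die-off, the migratory algae die-off, the invasive mussel recruitment failure.

the mayfly population decline, the native mayfly habitat loss, the zooplankton population surge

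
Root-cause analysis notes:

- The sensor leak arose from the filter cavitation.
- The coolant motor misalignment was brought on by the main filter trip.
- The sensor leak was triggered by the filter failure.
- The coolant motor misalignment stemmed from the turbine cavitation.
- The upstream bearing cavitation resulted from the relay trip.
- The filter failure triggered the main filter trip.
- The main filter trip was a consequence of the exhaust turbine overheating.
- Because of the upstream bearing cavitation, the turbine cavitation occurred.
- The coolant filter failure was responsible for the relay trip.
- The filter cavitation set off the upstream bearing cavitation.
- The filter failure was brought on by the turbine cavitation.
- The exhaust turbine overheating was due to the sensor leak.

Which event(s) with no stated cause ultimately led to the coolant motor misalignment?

Tracing upstream from the coolant motor misalignment: the coolant motor misalignment ← the turbine cavitation ← the upstream bearing cavitation ← the filter cavitation.
A separate upstream branch: the coolant motor misalignment ← the turbine cavitation ← the upstream bearing cavitation ← the relay trip ← the coolant filter failure.
Each of those chain origins has no stated cause.

the coolant filter failure, the filter cavitation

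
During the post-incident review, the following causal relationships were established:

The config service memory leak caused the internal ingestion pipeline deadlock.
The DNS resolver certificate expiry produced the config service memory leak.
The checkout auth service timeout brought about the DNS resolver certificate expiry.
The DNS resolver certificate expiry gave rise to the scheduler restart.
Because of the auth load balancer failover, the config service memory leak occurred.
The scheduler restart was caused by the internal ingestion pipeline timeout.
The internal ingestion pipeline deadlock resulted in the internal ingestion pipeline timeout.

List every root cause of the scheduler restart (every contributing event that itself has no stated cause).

Tracing upstream from the scheduler restart: the scheduler restart ← the internal ingestion pipeline timeout ← the internal ingestion pipeline deadlock ← the config service memory leak ← the auth load balancer failover.
A separate upstream branch: the scheduler restart ← the DNS resolver certificate expiry ← the checkout auth service timeout.
Each of those chain origins has no stated cause.

the auth load balancer failover, the checkout auth service timeout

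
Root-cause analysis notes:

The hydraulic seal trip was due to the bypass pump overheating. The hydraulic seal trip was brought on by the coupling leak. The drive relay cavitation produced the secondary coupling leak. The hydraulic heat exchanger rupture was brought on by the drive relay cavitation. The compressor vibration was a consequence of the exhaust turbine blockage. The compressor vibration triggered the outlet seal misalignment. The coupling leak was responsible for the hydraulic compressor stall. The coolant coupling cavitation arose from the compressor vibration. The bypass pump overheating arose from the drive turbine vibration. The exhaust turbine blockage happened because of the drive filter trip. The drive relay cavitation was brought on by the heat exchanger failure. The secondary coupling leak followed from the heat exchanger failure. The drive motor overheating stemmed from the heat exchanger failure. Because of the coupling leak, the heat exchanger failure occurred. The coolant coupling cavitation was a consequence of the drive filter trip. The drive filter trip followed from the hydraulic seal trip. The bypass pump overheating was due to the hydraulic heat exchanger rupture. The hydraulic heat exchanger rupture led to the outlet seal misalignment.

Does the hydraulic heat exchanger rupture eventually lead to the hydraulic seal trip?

There is a causal chain: the hydraulic heat exchanger rupture → the bypass pump overheating → the hydraulic seal trip.

Yes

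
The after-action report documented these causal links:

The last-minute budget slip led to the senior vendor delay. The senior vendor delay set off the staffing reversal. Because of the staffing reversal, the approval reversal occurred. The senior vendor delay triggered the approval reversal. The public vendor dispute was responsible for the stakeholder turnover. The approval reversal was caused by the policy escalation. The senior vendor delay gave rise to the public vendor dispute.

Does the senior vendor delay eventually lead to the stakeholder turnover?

Yes

There is a causal chain: the senior vendor delay → the public vendor dispute → the stakeholder turnover.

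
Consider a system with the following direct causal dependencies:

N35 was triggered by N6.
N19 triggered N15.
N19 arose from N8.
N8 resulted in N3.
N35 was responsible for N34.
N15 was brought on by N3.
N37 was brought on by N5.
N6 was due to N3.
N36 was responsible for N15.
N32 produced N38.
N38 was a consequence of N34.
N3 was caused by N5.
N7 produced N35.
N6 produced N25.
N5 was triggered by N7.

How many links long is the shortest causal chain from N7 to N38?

Shortest chain: N7 → N35 → N34 → N38.

3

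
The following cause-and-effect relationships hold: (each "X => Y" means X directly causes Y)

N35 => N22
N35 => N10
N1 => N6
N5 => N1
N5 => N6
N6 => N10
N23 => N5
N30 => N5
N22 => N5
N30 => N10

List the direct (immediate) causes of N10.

N30, N35, N6

Upstream contributors include N23, N22, N5, N1, but only N30, N35, N6 feed directly into N10.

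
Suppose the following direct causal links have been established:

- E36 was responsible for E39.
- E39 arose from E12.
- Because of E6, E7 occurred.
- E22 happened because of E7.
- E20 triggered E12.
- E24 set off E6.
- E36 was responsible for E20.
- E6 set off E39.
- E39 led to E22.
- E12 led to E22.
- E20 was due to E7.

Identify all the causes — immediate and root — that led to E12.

Immediate cause of E12: E20.
Further upstream: E24, E6, E7, E36.

E20, E24, E36, E6, E7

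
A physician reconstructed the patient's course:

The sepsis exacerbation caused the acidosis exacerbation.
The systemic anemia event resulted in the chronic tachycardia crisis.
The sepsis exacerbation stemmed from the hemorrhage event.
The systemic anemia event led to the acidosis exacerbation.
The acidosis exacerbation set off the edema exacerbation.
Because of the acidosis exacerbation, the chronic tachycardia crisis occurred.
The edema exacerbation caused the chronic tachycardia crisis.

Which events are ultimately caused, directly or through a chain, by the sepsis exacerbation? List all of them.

Direct effects: the acidosis exacerbation.
2 steps out: the edema exacerbation, the chronic tachycardia crisis.
Not reachable from it: the systemic anemia event, the hemorrhage event.

the acidosis exacerbation, the chronic tachycardia crisis, the edema exacerbation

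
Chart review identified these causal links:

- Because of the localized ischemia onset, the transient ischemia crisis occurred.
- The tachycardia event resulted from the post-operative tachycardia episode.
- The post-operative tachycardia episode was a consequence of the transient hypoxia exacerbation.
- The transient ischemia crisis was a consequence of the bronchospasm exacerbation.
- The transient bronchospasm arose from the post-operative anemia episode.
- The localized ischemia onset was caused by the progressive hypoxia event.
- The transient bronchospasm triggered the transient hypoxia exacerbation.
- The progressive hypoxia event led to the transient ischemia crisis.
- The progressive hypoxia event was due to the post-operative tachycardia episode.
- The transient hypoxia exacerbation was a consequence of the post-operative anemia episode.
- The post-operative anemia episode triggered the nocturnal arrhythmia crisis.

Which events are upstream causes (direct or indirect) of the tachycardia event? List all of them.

Immediate cause of the tachycardia event: the post-operative tachycardia episode.
Further upstream: the post-operative anemia episode, the transient bronchospasm, the transient hypoxia exacerbation.

the post-operative anemia episode, the post-operative tachycardia episode, the transient bronchospasm, the transient hypoxia exacerbation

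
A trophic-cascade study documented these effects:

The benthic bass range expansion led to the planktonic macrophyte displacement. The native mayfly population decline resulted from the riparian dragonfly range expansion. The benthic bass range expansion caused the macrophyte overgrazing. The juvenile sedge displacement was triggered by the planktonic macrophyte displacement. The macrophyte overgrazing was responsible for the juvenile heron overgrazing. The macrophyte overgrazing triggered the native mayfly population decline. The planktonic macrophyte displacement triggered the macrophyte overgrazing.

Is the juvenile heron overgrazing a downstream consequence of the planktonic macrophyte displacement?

Yes

There is a causal chain: the planktonic macrophyte displacement → the macrophyte overgrazing → the juvenile heron overgrazing.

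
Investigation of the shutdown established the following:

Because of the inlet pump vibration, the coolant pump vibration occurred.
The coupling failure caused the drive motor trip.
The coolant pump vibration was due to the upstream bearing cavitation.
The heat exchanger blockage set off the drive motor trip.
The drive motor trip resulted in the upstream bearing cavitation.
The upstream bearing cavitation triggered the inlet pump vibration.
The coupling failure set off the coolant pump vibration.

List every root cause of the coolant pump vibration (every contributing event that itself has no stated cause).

the coupling failure, the heat exchanger blockage

Tracing upstream from the coolant pump vibration: the coolant pump vibration ← the coupling failure.
A separate upstream branch: the coolant pump vibration ← the upstream bearing cavitation ← the drive motor trip ← the heat exchanger blockage.
Each of those chain origins has no stated cause.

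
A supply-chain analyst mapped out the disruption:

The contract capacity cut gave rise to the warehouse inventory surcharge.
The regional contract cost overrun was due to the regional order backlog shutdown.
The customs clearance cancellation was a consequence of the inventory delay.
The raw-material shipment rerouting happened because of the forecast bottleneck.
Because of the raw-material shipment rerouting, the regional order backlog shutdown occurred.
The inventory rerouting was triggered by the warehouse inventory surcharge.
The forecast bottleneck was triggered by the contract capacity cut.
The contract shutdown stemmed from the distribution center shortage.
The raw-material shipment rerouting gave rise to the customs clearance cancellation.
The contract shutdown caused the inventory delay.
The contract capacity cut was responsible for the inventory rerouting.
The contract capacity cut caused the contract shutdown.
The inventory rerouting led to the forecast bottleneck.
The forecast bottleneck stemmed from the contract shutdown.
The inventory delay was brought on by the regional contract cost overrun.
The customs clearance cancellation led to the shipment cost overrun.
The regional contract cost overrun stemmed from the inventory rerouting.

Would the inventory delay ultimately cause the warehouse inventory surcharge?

The inventory delay leads to the customs clearance cancellation, the shipment cost overrun; the warehouse inventory surcharge is not among them.

No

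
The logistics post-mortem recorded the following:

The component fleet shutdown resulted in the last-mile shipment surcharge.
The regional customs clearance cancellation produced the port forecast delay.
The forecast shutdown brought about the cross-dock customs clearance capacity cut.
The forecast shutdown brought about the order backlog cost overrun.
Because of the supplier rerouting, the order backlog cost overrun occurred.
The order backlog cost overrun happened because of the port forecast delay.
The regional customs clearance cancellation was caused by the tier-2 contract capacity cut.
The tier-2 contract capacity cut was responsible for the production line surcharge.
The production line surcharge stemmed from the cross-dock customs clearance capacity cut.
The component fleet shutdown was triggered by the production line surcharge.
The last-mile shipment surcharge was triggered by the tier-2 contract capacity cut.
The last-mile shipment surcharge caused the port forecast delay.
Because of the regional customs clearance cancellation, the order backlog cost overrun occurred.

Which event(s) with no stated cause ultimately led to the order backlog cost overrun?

Tracing upstream from the order backlog cost overrun: the order backlog cost overrun ← the regional customs clearance cancellation ← the tier-2 contract capacity cut.
A separate upstream branch: the order backlog cost overrun ← the forecast shutdown.
A separate upstream branch: the order backlog cost overrun ← the supplier rerouting.
Each of those chain origins has no stated cause.

the forecast shutdown, the supplier rerouting, the tier-2 contract capacity cut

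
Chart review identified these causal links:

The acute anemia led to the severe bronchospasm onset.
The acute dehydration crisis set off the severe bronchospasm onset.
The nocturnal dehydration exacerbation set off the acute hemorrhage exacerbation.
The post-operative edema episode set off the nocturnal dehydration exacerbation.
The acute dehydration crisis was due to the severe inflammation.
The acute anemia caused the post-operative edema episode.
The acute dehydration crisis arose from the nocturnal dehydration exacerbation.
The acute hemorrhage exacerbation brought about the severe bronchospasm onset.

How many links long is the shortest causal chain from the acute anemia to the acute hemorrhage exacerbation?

3

Shortest chain: the acute anemia → the post-operative edema episode → the nocturnal dehydration exacerbation → the acute hemorrhage exacerbation.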